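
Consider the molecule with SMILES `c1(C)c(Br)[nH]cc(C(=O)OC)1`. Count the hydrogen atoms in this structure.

Atom tally by fragment:
  pyrrole ring core → C:4 H:5 N:1
  (− 3 ring H displaced by substituents)
  + CH3 → C:1 H:3
  + Br → Br:1
  + COOCH3 → C:2 H:3 O:2
Element totals:
  C: 7
  H: 8
  Br: 1
  N: 1
  O: 2

8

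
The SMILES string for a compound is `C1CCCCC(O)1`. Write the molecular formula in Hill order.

Atom tally by fragment:
  cyclohexane ring core → C:6 H:12
  (− 1 ring H displaced by substituents)
  + OH → O:1 H:1
Element totals:
  C: 6
  H: 12
  O: 1

C6H12O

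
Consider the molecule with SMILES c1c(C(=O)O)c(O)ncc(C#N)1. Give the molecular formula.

Atom tally by fragment:
  pyridine ring core → C:5 H:5 N:1
  (− 3 ring H displaced by substituents)
  + COOH → C:1 H:1 O:2
  + OH → O:1 H:1
  + CN → C:1 N:1
Element totals:
  C: 7
  H: 4
  N: 2
  O: 3

C7H4N2O3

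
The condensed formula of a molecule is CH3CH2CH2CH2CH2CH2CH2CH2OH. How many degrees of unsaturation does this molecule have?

0

Element totals:
  C: 8
  H: 18
  O: 1
Molecular formula: C8H18O.
DoU = (2C + 2 + N − H − X) / 2 = (2·8 + 2 + 0 − 18 − 0) / 2 = 0.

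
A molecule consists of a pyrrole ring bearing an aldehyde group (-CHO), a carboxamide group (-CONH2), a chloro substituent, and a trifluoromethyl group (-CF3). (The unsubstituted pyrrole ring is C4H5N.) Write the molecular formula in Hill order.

Atom tally by fragment:
  pyrrole ring core → C:4 H:5 N:1
  (− 4 ring H displaced by substituents)
  + CHO → C:1 H:1 O:1
  + CONH2 → C:1 H:2 O:1 N:1
  + Cl → Cl:1
  + CF3 → C:1 F:3
Element totals:
  C: 7
  H: 4
  Cl: 1
  F: 3
  N: 2
  O: 2

C7H4ClF3N2O2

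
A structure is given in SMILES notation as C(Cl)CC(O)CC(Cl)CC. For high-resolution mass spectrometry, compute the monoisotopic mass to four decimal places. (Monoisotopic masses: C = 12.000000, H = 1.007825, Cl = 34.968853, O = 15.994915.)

184.0422

Atom tally by fragment:
  ClCH2 → C:1 H:2 Cl:1
  CH2 → C:1 H:2
  CH(OH) → C:1 H:2 O:1
  CH2 → C:1 H:2
  CH(Cl) → C:1 H:1 Cl:1
  CH2 → C:1 H:2
  CH3 → C:1 H:3
Element totals:
  C: 7
  H: 14
  Cl: 2
  O: 1
Molecular formula: C7H14Cl2O.
  M = 7(12.0) + 14(1.007825) + 2(34.968853) + 15.994915
    = 84.000000 + 14.109550 + 69.937706 + 15.994915 = 184.042171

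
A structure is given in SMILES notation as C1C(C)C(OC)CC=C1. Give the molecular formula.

C8H14O

Atom tally by fragment:
  cyclohexene ring core → C:6 H:10
  (− 2 ring H displaced by substituents)
  + CH3 → C:1 H:3
  + OCH3 → C:1 H:3 O:1
Element totals:
  C: 8
  H: 14
  O: 1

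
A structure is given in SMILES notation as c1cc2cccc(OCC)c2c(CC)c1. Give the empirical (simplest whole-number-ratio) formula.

Atom tally by fragment:
  naphthalene ring system core → C:10 H:8
  (− 2 ring H displaced by substituents)
  + OC2H5 → C:2 H:5 O:1
  + C2H5 → C:2 H:5
Element totals:
  C: 14
  H: 16
  O: 1
Molecular formula: C14H16O.
gcd of subscripts (14, 16, 1) = 1, so the empirical formula equals the molecular formula.

C14H16O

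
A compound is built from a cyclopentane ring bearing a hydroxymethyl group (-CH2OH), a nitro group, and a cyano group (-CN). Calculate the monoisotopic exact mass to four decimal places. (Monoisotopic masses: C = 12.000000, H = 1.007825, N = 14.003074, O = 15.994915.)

Atom tally by fragment:
  cyclopentane ring core → C:5 H:10
  (− 3 ring H displaced by substituents)
  + CH2OH → C:1 H:3 O:1
  + NO2 → N:1 O:2
  + CN → C:1 N:1
Element totals:
  C: 7
  H: 10
  N: 2
  O: 3
Molecular formula: C7H10N2O3.
  M = 7(12.0) + 10(1.007825) + 2(14.003074) + 3(15.994915)
    = 84.000000 + 10.078250 + 28.006148 + 47.984745 = 170.069143

170.0691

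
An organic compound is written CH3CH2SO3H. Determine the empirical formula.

C2H6O3S

Element totals:
  C: 2
  H: 6
  O: 3
  S: 1
Molecular formula: C2H6O3S.
gcd of subscripts (2, 6, 3, 1) = 1, so the empirical formula equals the molecular formula.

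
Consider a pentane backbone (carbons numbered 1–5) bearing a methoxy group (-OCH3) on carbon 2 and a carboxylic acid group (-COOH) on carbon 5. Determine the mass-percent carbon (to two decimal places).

57.51%

Atom tally by fragment:
  CH3 → C:1 H:3
  CH(OCH3) → C:2 H:4 O:1
  CH2 → C:1 H:2
  CH2 → C:1 H:2
  CH2COOH → C:2 H:3 O:2
Element totals:
  C: 7
  H: 14
  O: 3
Molecular formula: C7H14O3.
Molar mass = 146.186 g/mol.
Mass from C: 7 × 12.011 = 84.077 g/mol.
%C = 84.077 / 146.186 × 100 = 57.51%.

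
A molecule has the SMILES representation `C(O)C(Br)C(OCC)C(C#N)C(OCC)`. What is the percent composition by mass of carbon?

Atom tally by fragment:
  HOCH2 → C:1 H:3 O:1
  CH(Br) → C:1 H:1 Br:1
  CH(OC2H5) → C:3 H:6 O:1
  CH(CN) → C:2 H:1 N:1
  CH2OC2H5 → C:3 H:7 O:1
Element totals:
  C: 10
  H: 18
  Br: 1
  N: 1
  O: 3
Molecular formula: C10H18BrNO3.
Molar mass = 280.162 g/mol.
Mass from C: 10 × 12.011 = 120.110 g/mol.
%C = 120.110 / 280.162 × 100 = 42.87%.

42.87%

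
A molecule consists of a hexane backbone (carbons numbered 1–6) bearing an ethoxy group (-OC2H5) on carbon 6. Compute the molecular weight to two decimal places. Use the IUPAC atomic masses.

130.23 g/mol

Atom tally by fragment:
  CH3 → C:1 H:3
  CH2 → C:1 H:2
  CH2 → C:1 H:2
  CH2 → C:1 H:2
  CH2 → C:1 H:2
  CH2OC2H5 → C:3 H:7 O:1
Element totals:
  C: 8
  H: 18
  O: 1
Molecular formula: C8H18O.
  M = 8(12.011) + 18(1.008) + 15.999
    = 96.088 + 18.144 + 15.999 = 130.231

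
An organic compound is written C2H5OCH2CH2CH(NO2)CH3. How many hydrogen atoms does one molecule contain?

Element totals:
  C: 6
  H: 13
  N: 1
  O: 3

13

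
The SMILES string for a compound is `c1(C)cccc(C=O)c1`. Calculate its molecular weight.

120.15 g/mol

Atom tally by fragment:
  benzene ring core → C:6 H:6
  (− 2 ring H displaced by substituents)
  + CH3 → C:1 H:3
  + CHO → C:1 H:1 O:1
Element totals:
  C: 8
  H: 8
  O: 1
Molecular formula: C8H8O.
  M = 8(12.011) + 8(1.008) + 15.999
    = 96.088 + 8.064 + 15.999 = 120.151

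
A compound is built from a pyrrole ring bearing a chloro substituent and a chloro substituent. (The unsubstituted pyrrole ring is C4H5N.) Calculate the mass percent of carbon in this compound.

35.33%

Atom tally by fragment:
  pyrrole ring core → C:4 H:5 N:1
  (− 2 ring H displaced by substituents)
  + Cl → Cl:1
  + Cl → Cl:1
Element totals:
  C: 4
  H: 3
  Cl: 2
  N: 1
Molecular formula: C4H3Cl2N.
Molar mass = 135.975 g/mol.
Mass from C: 4 × 12.011 = 48.044 g/mol.
%C = 48.044 / 135.975 × 100 = 35.33%.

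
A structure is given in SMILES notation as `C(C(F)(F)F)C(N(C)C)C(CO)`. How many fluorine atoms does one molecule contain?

3

Atom tally by fragment:
  F3CCH2 → C:2 H:2 F:3
  CH(N(CH3)2) → C:3 H:7 N:1
  CH2CH2OH → C:2 H:5 O:1
Element totals:
  C: 7
  H: 14
  F: 3
  N: 1
  O: 1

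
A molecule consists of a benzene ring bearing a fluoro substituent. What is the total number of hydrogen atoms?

Atom tally by fragment:
  benzene ring core → C:6 H:6
  (− 1 ring H displaced by substituents)
  + F → F:1
Element totals:
  C: 6
  H: 5
  F: 1

5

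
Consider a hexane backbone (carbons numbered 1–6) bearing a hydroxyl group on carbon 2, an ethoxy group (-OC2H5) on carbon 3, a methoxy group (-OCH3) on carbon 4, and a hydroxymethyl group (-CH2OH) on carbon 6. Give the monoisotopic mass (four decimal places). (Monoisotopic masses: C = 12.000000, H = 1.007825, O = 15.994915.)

206.1518

Atom tally by fragment:
  CH3 → C:1 H:3
  CH(OH) → C:1 H:2 O:1
  CH(OC2H5) → C:3 H:6 O:1
  CH(OCH3) → C:2 H:4 O:1
  CH2 → C:1 H:2
  CH2CH2OH → C:2 H:5 O:1
Element totals:
  C: 10
  H: 22
  O: 4
Molecular formula: C10H22O4.
  M = 10(12.0) + 22(1.007825) + 4(15.994915)
    = 120.000000 + 22.172150 + 63.979660 = 206.151810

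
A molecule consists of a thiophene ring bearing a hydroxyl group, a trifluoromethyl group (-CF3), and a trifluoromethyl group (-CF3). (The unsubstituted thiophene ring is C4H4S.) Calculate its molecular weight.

236.13 g/mol

Atom tally by fragment:
  thiophene ring core → C:4 H:4 S:1
  (− 3 ring H displaced by substituents)
  + OH → O:1 H:1
  + CF3 → C:1 F:3
  + CF3 → C:1 F:3
Element totals:
  C: 6
  H: 2
  F: 6
  O: 1
  S: 1
Molecular formula: C6H2F6OS.
  M = 6(12.011) + 2(1.008) + 6(18.998) + 15.999 + 32.06
    = 72.066 + 2.016 + 113.988 + 15.999 + 32.060 = 236.129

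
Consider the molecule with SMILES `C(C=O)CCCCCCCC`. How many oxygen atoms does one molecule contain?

1

Atom tally by fragment:
  OHCCH2 → C:2 H:3 O:1
  CH2 → C:1 H:2
  CH2 → C:1 H:2
  CH2 → C:1 H:2
  CH2 → C:1 H:2
  CH2 → C:1 H:2
  CH2 → C:1 H:2
  CH2 → C:1 H:2
  CH3 → C:1 H:3
Element totals:
  C: 10
  H: 20
  O: 1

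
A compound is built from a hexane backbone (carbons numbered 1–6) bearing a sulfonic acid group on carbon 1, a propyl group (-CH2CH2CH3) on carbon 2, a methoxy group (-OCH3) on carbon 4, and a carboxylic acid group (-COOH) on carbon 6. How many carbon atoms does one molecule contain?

11

Atom tally by fragment:
  HO3SCH2 → C:1 H:3 S:1 O:3
  CH(CH2CH2CH3) → C:4 H:8
  CH2 → C:1 H:2
  CH(OCH3) → C:2 H:4 O:1
  CH2 → C:1 H:2
  CH2COOH → C:2 H:3 O:2
Element totals:
  C: 11
  H: 22
  O: 6
  S: 1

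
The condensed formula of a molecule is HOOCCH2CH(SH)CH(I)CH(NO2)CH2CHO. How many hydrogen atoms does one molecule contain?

Atom tally by fragment:
  HOOCCH2 → C:2 H:3 O:2
  CH(SH) → C:1 H:2 S:1
  CH(I) → C:1 H:1 I:1
  CH(NO2) → C:1 H:1 N:1 O:2
  CH2CHO → C:2 H:3 O:1
Element totals:
  C: 7
  H: 10
  I: 1
  N: 1
  O: 5
  S: 1

10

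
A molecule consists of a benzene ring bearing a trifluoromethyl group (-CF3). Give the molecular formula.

C7H5F3

Atom tally by fragment:
  benzene ring core → C:6 H:6
  (− 1 ring H displaced by substituents)
  + CF3 → C:1 F:3
Element totals:
  C: 7
  H: 5
  F: 3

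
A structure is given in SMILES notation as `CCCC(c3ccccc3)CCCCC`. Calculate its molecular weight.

204.36 g/mol

Atom tally by fragment:
  CH3 → C:1 H:3
  CH2 → C:1 H:2
  CH2 → C:1 H:2
  CH(C6H5) → C:7 H:6
  CH2 → C:1 H:2
  CH2 → C:1 H:2
  CH2 → C:1 H:2
  CH2 → C:1 H:2
  CH3 → C:1 H:3
Element totals:
  C: 15
  H: 24
Molecular formula: C15H24.
  M = 15(12.011) + 24(1.008)
    = 180.165 + 24.192 = 204.357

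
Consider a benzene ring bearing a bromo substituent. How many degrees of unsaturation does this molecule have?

Atom tally by fragment:
  benzene ring core → C:6 H:6
  (− 1 ring H displaced by substituents)
  + Br → Br:1
Element totals:
  C: 6
  H: 5
  Br: 1
Molecular formula: C6H5Br.
DoU = (2C + 2 + N − H − X) / 2 = (2·6 + 2 + 0 − 5 − 1) / 2 = 4.

4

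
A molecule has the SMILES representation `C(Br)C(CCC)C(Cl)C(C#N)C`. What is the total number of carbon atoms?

Atom tally by fragment:
  BrCH2 → C:1 H:2 Br:1
  CH(CH2CH2CH3) → C:4 H:8
  CH(Cl) → C:1 H:1 Cl:1
  CH(CN) → C:2 H:1 N:1
  CH3 → C:1 H:3
Element totals:
  C: 9
  H: 15
  Br: 1
  Cl: 1
  N: 1

9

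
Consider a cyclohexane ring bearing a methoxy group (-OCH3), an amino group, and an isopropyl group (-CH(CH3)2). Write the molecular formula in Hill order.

C10H21NO

Atom tally by fragment:
  cyclohexane ring core → C:6 H:12
  (− 3 ring H displaced by substituents)
  + OCH3 → C:1 H:3 O:1
  + NH2 → N:1 H:2
  + CH(CH3)2 → C:3 H:7
Element totals:
  C: 10
  H: 21
  N: 1
  O: 1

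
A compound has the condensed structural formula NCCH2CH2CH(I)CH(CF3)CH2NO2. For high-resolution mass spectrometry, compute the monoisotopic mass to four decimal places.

335.9583

Atom tally by fragment:
  NCCH2 → C:2 H:2 N:1
  CH2 → C:1 H:2
  CH(I) → C:1 H:1 I:1
  CH(CF3) → C:2 H:1 F:3
  CH2NO2 → C:1 H:2 N:1 O:2
Element totals:
  C: 7
  H: 8
  F: 3
  I: 1
  N: 2
  O: 2
Molecular formula: C7H8F3IN2O2.
  M = 7(12.0) + 8(1.007825) + 3(18.998403) + 126.904472 + 2(14.003074) + 2(15.994915)
    = 84.000000 + 8.062600 + 56.995209 + 126.904472 + 28.006148 + 31.989830 = 335.958259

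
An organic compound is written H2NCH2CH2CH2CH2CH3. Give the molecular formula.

C5H13N

Atom tally by fragment:
  H2NCH2 → C:1 H:4 N:1
  CH2 → C:1 H:2
  CH2 → C:1 H:2
  CH2 → C:1 H:2
  CH3 → C:1 H:3
Element totals:
  C: 5
  H: 13
  N: 1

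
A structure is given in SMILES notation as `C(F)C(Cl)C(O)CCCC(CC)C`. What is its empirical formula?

Atom tally by fragment:
  FCH2 → C:1 H:2 F:1
  CH(Cl) → C:1 H:1 Cl:1
  CH(OH) → C:1 H:2 O:1
  CH2 → C:1 H:2
  CH2 → C:1 H:2
  CH2 → C:1 H:2
  CH(C2H5) → C:3 H:6
  CH3 → C:1 H:3
Element totals:
  C: 10
  H: 20
  Cl: 1
  F: 1
  O: 1
Molecular formula: C10H20ClFO.
gcd of subscripts (10, 1, 1, 20, 1) = 1, so the empirical formula equals the molecular formula.

C10H20ClFO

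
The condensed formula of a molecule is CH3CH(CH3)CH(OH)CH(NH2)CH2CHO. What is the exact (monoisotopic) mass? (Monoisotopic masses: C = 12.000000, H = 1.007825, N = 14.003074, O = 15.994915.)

Atom tally by fragment:
  CH3 → C:1 H:3
  CH(CH3) → C:2 H:4
  CH(OH) → C:1 H:2 O:1
  CH(NH2) → C:1 H:3 N:1
  CH2CHO → C:2 H:3 O:1
Element totals:
  C: 7
  H: 15
  N: 1
  O: 2
Molecular formula: C7H15NO2.
  M = 7(12.0) + 15(1.007825) + 14.003074 + 2(15.994915)
    = 84.000000 + 15.117375 + 14.003074 + 31.989830 = 145.110279

145.1103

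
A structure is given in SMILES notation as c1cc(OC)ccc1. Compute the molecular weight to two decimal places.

Atom tally by fragment:
  benzene ring core → C:6 H:6
  (− 1 ring H displaced by substituents)
  + OCH3 → C:1 H:3 O:1
Element totals:
  C: 7
  H: 8
  O: 1
Molecular formula: C7H8O.
  M = 7(12.011) + 8(1.008) + 15.999
    = 84.077 + 8.064 + 15.999 = 108.140

108.14 g/mol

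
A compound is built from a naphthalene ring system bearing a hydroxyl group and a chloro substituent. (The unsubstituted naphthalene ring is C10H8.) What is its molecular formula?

C10H7ClO

Atom tally by fragment:
  naphthalene ring system core → C:10 H:8
  (− 2 ring H displaced by substituents)
  + OH → O:1 H:1
  + Cl → Cl:1
Element totals:
  C: 10
  H: 7
  Cl: 1
  O: 1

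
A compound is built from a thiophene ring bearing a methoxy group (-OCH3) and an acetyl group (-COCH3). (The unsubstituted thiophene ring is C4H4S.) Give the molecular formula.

C7H8O2S

Atom tally by fragment:
  thiophene ring core → C:4 H:4 S:1
  (− 2 ring H displaced by substituents)
  + OCH3 → C:1 H:3 O:1
  + COCH3 → C:2 H:3 O:1
Element totals:
  C: 7
  H: 8
  O: 2
  S: 1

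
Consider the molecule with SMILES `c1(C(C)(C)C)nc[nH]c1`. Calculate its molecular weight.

Atom tally by fragment:
  imidazole ring core → C:3 H:4 N:2
  (− 1 ring H displaced by substituents)
  + C(CH3)3 → C:4 H:9
Element totals:
  C: 7
  H: 12
  N: 2
Molecular formula: C7H12N2.
  M = 7(12.011) + 12(1.008) + 2(14.007)
    = 84.077 + 12.096 + 28.014 = 124.187

124.19 g/mol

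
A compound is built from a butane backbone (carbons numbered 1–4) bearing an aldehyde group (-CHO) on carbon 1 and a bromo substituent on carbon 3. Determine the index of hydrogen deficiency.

Atom tally by fragment:
  OHCCH2 → C:2 H:3 O:1
  CH2 → C:1 H:2
  CH(Br) → C:1 H:1 Br:1
  CH3 → C:1 H:3
Element totals:
  C: 5
  H: 9
  Br: 1
  O: 1
Molecular formula: C5H9BrO.
DoU = (2C + 2 + N − H − X) / 2 = (2·5 + 2 + 0 − 9 − 1) / 2 = 1.

1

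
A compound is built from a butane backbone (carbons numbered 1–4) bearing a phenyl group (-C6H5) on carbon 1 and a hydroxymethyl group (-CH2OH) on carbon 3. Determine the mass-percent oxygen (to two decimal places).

Atom tally by fragment:
  C6H5CH2 → C:7 H:7
  CH2 → C:1 H:2
  CH(CH2OH) → C:2 H:4 O:1
  CH3 → C:1 H:3
Element totals:
  C: 11
  H: 16
  O: 1
Molecular formula: C11H16O.
Molar mass = 164.248 g/mol.
Mass from O: 1 × 15.999 = 15.999 g/mol.
%O = 15.999 / 164.248 × 100 = 9.74%.

9.74%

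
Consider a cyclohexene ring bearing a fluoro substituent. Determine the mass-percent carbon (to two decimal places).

Atom tally by fragment:
  cyclohexene ring core → C:6 H:10
  (− 1 ring H displaced by substituents)
  + F → F:1
Element totals:
  C: 6
  H: 9
  F: 1
Molecular formula: C6H9F.
Molar mass = 100.136 g/mol.
Mass from C: 6 × 12.011 = 72.066 g/mol.
%C = 72.066 / 100.136 × 100 = 71.97%.

71.97%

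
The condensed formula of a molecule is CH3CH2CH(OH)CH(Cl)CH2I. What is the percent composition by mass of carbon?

Atom tally by fragment:
  CH3 → C:1 H:3
  CH2 → C:1 H:2
  CH(OH) → C:1 H:2 O:1
  CH(Cl) → C:1 H:1 Cl:1
  CH2I → C:1 H:2 I:1
Element totals:
  C: 5
  H: 10
  Cl: 1
  I: 1
  O: 1
Molecular formula: C5H10ClIO.
Molar mass = 248.488 g/mol.
Mass from C: 5 × 12.011 = 60.055 g/mol.
%C = 60.055 / 248.488 × 100 = 24.17%.

24.17%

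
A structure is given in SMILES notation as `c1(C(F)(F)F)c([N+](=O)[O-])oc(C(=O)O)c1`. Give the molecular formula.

C6H2F3NO5

Atom tally by fragment:
  furan ring core → C:4 H:4 O:1
  (− 3 ring H displaced by substituents)
  + CF3 → C:1 F:3
  + NO2 → N:1 O:2
  + COOH → C:1 H:1 O:2
Element totals:
  C: 6
  H: 2
  F: 3
  N: 1
  O: 5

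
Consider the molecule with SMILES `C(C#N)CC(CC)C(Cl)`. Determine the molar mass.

145.63 g/mol

Atom tally by fragment:
  NCCH2 → C:2 H:2 N:1
  CH2 → C:1 H:2
  CH(C2H5) → C:3 H:6
  CH2Cl → C:1 H:2 Cl:1
Element totals:
  C: 7
  H: 12
  Cl: 1
  N: 1
Molecular formula: C7H12ClN.
  M = 7(12.011) + 12(1.008) + 35.45 + 14.007
    = 84.077 + 12.096 + 35.450 + 14.007 = 145.630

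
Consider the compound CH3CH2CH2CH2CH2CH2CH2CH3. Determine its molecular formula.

C8H18

Atom tally by fragment:
  CH3 → C:1 H:3
  CH2 → C:1 H:2
  CH2 → C:1 H:2
  CH2 → C:1 H:2
  CH2 → C:1 H:2
  CH2 → C:1 H:2
  CH2 → C:1 H:2
  CH3 → C:1 H:3
Element totals:
  C: 8
  H: 18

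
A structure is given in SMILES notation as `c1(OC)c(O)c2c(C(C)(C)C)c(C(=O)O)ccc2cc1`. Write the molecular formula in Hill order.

Atom tally by fragment:
  naphthalene ring system core → C:10 H:8
  (− 4 ring H displaced by substituents)
  + OCH3 → C:1 H:3 O:1
  + OH → O:1 H:1
  + C(CH3)3 → C:4 H:9
  + COOH → C:1 H:1 O:2
Element totals:
  C: 16
  H: 18
  O: 4

C16H18O4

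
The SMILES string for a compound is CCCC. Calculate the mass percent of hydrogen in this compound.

Atom tally by fragment:
  CH3 → C:1 H:3
  CH2 → C:1 H:2
  CH2 → C:1 H:2
  CH3 → C:1 H:3
Element totals:
  C: 4
  H: 10
Molecular formula: C4H10.
Molar mass = 58.124 g/mol.
Mass from H: 10 × 1.008 = 10.080 g/mol.
%H = 10.080 / 58.124 × 100 = 17.34%.

17.34%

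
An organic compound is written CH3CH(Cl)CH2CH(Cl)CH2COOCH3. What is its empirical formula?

C7H12Cl2O2

Atom tally by fragment:
  CH3 → C:1 H:3
  CH(Cl) → C:1 H:1 Cl:1
  CH2 → C:1 H:2
  CH(Cl) → C:1 H:1 Cl:1
  CH2COOCH3 → C:3 H:5 O:2
Element totals:
  C: 7
  H: 12
  Cl: 2
  O: 2
Molecular formula: C7H12Cl2O2.
gcd of subscripts (7, 2, 12, 2) = 1, so the empirical formula equals the molecular formula.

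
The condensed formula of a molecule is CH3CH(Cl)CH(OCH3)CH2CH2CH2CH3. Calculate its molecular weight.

Atom tally by fragment:
  CH3 → C:1 H:3
  CH(Cl) → C:1 H:1 Cl:1
  CH(OCH3) → C:2 H:4 O:1
  CH2 → C:1 H:2
  CH2 → C:1 H:2
  CH2 → C:1 H:2
  CH3 → C:1 H:3
Element totals:
  C: 8
  H: 17
  Cl: 1
  O: 1
Molecular formula: C8H17ClO.
  M = 8(12.011) + 17(1.008) + 35.45 + 15.999
    = 96.088 + 17.136 + 35.450 + 15.999 = 164.673

164.67 g/mol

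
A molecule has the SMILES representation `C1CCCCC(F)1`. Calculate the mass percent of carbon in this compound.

70.55%

Atom tally by fragment:
  cyclohexane ring core → C:6 H:12
  (− 1 ring H displaced by substituents)
  + F → F:1
Element totals:
  C: 6
  H: 11
  F: 1
Molecular formula: C6H11F.
Molar mass = 102.152 g/mol.
Mass from C: 6 × 12.011 = 72.066 g/mol.
%C = 72.066 / 102.152 × 100 = 70.55%.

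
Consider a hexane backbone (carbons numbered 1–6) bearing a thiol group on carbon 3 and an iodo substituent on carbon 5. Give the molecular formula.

C6H13IS

Atom tally by fragment:
  CH3 → C:1 H:3
  CH2 → C:1 H:2
  CH(SH) → C:1 H:2 S:1
  CH2 → C:1 H:2
  CH(I) → C:1 H:1 I:1
  CH3 → C:1 H:3
Element totals:
  C: 6
  H: 13
  I: 1
  S: 1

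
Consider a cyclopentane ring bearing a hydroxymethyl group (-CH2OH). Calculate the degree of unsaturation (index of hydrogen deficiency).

1

Atom tally by fragment:
  cyclopentane ring core → C:5 H:10
  (− 1 ring H displaced by substituents)
  + CH2OH → C:1 H:3 O:1
Element totals:
  C: 6
  H: 12
  O: 1
Molecular formula: C6H12O.
DoU = (2C + 2 + N − H − X) / 2 = (2·6 + 2 + 0 − 12 − 0) / 2 = 1.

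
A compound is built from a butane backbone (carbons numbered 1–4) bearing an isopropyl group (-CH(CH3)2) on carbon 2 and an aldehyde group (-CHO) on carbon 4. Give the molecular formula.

Atom tally by fragment:
  CH3 → C:1 H:3
  CH(CH(CH3)2) → C:4 H:8
  CH2 → C:1 H:2
  CH2CHO → C:2 H:3 O:1
Element totals:
  C: 8
  H: 16
  O: 1

C8H16O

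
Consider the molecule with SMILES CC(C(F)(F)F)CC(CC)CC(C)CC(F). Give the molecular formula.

C12H22F4

Atom tally by fragment:
  CH3 → C:1 H:3
  CH(CF3) → C:2 H:1 F:3
  CH2 → C:1 H:2
  CH(C2H5) → C:3 H:6
  CH2 → C:1 H:2
  CH(CH3) → C:2 H:4
  CH2 → C:1 H:2
  CH2F → C:1 H:2 F:1
Element totals:
  C: 12
  H: 22
  F: 4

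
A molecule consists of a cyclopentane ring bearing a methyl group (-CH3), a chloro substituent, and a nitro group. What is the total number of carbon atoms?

6

Atom tally by fragment:
  cyclopentane ring core → C:5 H:10
  (− 3 ring H displaced by substituents)
  + CH3 → C:1 H:3
  + Cl → Cl:1
  + NO2 → N:1 O:2
Element totals:
  C: 6
  H: 10
  Cl: 1
  N: 1
  O: 2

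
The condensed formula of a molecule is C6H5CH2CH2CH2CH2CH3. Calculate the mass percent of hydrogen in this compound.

10.88%

Atom tally by fragment:
  C6H5CH2 → C:7 H:7
  CH2 → C:1 H:2
  CH2 → C:1 H:2
  CH2 → C:1 H:2
  CH3 → C:1 H:3
Element totals:
  C: 11
  H: 16
Molecular formula: C11H16.
Molar mass = 148.249 g/mol.
Mass from H: 16 × 1.008 = 16.128 g/mol.
%H = 16.128 / 148.249 × 100 = 10.88%.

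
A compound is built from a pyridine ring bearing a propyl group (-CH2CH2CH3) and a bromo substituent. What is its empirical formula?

C8H10BrN

Atom tally by fragment:
  pyridine ring core → C:5 H:5 N:1
  (− 2 ring H displaced by substituents)
  + CH2CH2CH3 → C:3 H:7
  + Br → Br:1
Element totals:
  C: 8
  H: 10
  Br: 1
  N: 1
Molecular formula: C8H10BrN.
gcd of subscripts (1, 8, 10, 1) = 1, so the empirical formula equals the molecular formula.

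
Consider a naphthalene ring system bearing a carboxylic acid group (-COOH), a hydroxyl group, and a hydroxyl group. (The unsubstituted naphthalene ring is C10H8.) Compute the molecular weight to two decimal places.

204.18 g/mol

Atom tally by fragment:
  naphthalene ring system core → C:10 H:8
  (− 3 ring H displaced by substituents)
  + COOH → C:1 H:1 O:2
  + OH → O:1 H:1
  + OH → O:1 H:1
Element totals:
  C: 11
  H: 8
  O: 4
Molecular formula: C11H8O4.
  M = 11(12.011) + 8(1.008) + 4(15.999)
    = 132.121 + 8.064 + 63.996 = 204.181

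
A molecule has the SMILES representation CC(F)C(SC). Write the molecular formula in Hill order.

Atom tally by fragment:
  CH3 → C:1 H:3
  CH(F) → C:1 H:1 F:1
  CH2SCH3 → C:2 H:5 S:1
Element totals:
  C: 4
  H: 9
  F: 1
  S: 1

C4H9FS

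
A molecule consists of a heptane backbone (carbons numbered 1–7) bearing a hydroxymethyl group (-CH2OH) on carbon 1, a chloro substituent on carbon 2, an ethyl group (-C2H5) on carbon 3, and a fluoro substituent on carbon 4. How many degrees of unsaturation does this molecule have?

Atom tally by fragment:
  HOCH2CH2 → C:2 H:5 O:1
  CH(Cl) → C:1 H:1 Cl:1
  CH(C2H5) → C:3 H:6
  CH(F) → C:1 H:1 F:1
  CH2 → C:1 H:2
  CH2 → C:1 H:2
  CH3 → C:1 H:3
Element totals:
  C: 10
  H: 20
  Cl: 1
  F: 1
  O: 1
Molecular formula: C10H20ClFO.
DoU = (2C + 2 + N − H − X) / 2 = (2·10 + 2 + 0 − 20 − 2) / 2 = 0.

0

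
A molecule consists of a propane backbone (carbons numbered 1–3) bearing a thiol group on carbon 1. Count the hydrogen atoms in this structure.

8

Atom tally by fragment:
  HSCH2 → C:1 H:3 S:1
  CH2 → C:1 H:2
  CH3 → C:1 H:3
Element totals:
  C: 3
  H: 8
  S: 1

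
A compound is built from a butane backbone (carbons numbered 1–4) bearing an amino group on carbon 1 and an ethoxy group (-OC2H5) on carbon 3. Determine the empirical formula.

Atom tally by fragment:
  H2NCH2 → C:1 H:4 N:1
  CH2 → C:1 H:2
  CH(OC2H5) → C:3 H:6 O:1
  CH3 → C:1 H:3
Element totals:
  C: 6
  H: 15
  N: 1
  O: 1
Molecular formula: C6H15NO.
gcd of subscripts (6, 15, 1, 1) = 1, so the empirical formula equals the molecular formula.

C6H15NO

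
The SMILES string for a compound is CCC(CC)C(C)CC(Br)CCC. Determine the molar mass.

Atom tally by fragment:
  CH3 → C:1 H:3
  CH2 → C:1 H:2
  CH(C2H5) → C:3 H:6
  CH(CH3) → C:2 H:4
  CH2 → C:1 H:2
  CH(Br) → C:1 H:1 Br:1
  CH2 → C:1 H:2
  CH2 → C:1 H:2
  CH3 → C:1 H:3
Element totals:
  C: 12
  H: 25
  Br: 1
Molecular formula: C12H25Br.
  M = 12(12.011) + 25(1.008) + 79.904
    = 144.132 + 25.200 + 79.904 = 249.236

249.24 g/mol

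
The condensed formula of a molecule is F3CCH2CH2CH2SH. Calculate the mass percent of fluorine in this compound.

39.54%

Element totals:
  C: 4
  H: 7
  F: 3
  S: 1
Molecular formula: C4H7F3S.
Molar mass = 144.154 g/mol.
Mass from F: 3 × 18.998 = 56.994 g/mol.
%F = 56.994 / 144.154 × 100 = 39.54%.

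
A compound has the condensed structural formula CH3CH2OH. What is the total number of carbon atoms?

Atom tally by fragment:
  CH3 → C:1 H:3
  CH2OH → C:1 H:3 O:1
Element totals:
  C: 2
  H: 6
  O: 1

2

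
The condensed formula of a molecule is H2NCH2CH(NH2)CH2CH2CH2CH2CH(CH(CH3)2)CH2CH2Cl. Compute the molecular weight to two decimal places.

234.81 g/mol

Element totals:
  C: 12
  H: 27
  Cl: 1
  N: 2
Molecular formula: C12H27ClN2.
  M = 12(12.011) + 27(1.008) + 35.45 + 2(14.007)
    = 144.132 + 27.216 + 35.450 + 28.014 = 234.812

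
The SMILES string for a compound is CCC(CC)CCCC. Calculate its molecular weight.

128.26 g/mol

Atom tally by fragment:
  CH3 → C:1 H:3
  CH2 → C:1 H:2
  CH(C2H5) → C:3 H:6
  CH2 → C:1 H:2
  CH2 → C:1 H:2
  CH2 → C:1 H:2
  CH3 → C:1 H:3
Element totals:
  C: 9
  H: 20
Molecular formula: C9H20.
  M = 9(12.011) + 20(1.008)
    = 108.099 + 20.160 = 128.259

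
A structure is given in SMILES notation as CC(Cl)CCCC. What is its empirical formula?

C6H13Cl

Atom tally by fragment:
  CH3 → C:1 H:3
  CH(Cl) → C:1 H:1 Cl:1
  CH2 → C:1 H:2
  CH2 → C:1 H:2
  CH2 → C:1 H:2
  CH3 → C:1 H:3
Element totals:
  C: 6
  H: 13
  Cl: 1
Molecular formula: C6H13Cl.
gcd of subscripts (6, 1, 13) = 1, so the empirical formula equals the molecular formula.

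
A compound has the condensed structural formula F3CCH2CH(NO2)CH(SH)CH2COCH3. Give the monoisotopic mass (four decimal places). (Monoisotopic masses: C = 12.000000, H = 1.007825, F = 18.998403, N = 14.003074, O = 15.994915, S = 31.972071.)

245.0333

Atom tally by fragment:
  F3CCH2 → C:2 H:2 F:3
  CH(NO2) → C:1 H:1 N:1 O:2
  CH(SH) → C:1 H:2 S:1
  CH2COCH3 → C:3 H:5 O:1
Element totals:
  C: 7
  H: 10
  F: 3
  N: 1
  O: 3
  S: 1
Molecular formula: C7H10F3NO3S.
  M = 7(12.0) + 10(1.007825) + 3(18.998403) + 14.003074 + 3(15.994915) + 31.972071
    = 84.000000 + 10.078250 + 56.995209 + 14.003074 + 47.984745 + 31.972071 = 245.033349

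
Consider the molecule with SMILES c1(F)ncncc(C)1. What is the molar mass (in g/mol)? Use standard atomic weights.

112.11 g/mol

Atom tally by fragment:
  pyrimidine ring core → C:4 H:4 N:2
  (− 2 ring H displaced by substituents)
  + F → F:1
  + CH3 → C:1 H:3
Element totals:
  C: 5
  H: 5
  F: 1
  N: 2
Molecular formula: C5H5FN2.
  M = 5(12.011) + 5(1.008) + 18.998 + 2(14.007)
    = 60.055 + 5.040 + 18.998 + 28.014 = 112.107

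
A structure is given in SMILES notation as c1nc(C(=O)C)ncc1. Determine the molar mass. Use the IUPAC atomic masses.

122.13 g/mol

Atom tally by fragment:
  pyrimidine ring core → C:4 H:4 N:2
  (− 1 ring H displaced by substituents)
  + COCH3 → C:2 H:3 O:1
Element totals:
  C: 6
  H: 6
  N: 2
  O: 1
Molecular formula: C6H6N2O.
  M = 6(12.011) + 6(1.008) + 2(14.007) + 15.999
    = 72.066 + 6.048 + 28.014 + 15.999 = 122.127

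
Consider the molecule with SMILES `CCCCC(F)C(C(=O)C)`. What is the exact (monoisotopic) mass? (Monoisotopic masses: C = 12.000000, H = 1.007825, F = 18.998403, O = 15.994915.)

Atom tally by fragment:
  CH3 → C:1 H:3
  CH2 → C:1 H:2
  CH2 → C:1 H:2
  CH2 → C:1 H:2
  CH(F) → C:1 H:1 F:1
  CH2COCH3 → C:3 H:5 O:1
Element totals:
  C: 8
  H: 15
  F: 1
  O: 1
Molecular formula: C8H15FO.
  M = 8(12.0) + 15(1.007825) + 18.998403 + 15.994915
    = 96.000000 + 15.117375 + 18.998403 + 15.994915 = 146.110693

146.1107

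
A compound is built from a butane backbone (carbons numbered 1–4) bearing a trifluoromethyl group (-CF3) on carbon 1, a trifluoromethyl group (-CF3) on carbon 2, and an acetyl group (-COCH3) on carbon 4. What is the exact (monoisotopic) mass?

Atom tally by fragment:
  F3CCH2 → C:2 H:2 F:3
  CH(CF3) → C:2 H:1 F:3
  CH2 → C:1 H:2
  CH2COCH3 → C:3 H:5 O:1
Element totals:
  C: 8
  H: 10
  F: 6
  O: 1
Molecular formula: C8H10F6O.
  M = 8(12.0) + 10(1.007825) + 6(18.998403) + 15.994915
    = 96.000000 + 10.078250 + 113.990418 + 15.994915 = 236.063583

236.0636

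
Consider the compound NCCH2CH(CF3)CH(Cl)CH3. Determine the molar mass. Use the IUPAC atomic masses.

185.57 g/mol

Atom tally by fragment:
  NCCH2 → C:2 H:2 N:1
  CH(CF3) → C:2 H:1 F:3
  CH(Cl) → C:1 H:1 Cl:1
  CH3 → C:1 H:3
Element totals:
  C: 6
  H: 7
  Cl: 1
  F: 3
  N: 1
Molecular formula: C6H7ClF3N.
  M = 6(12.011) + 7(1.008) + 35.45 + 3(18.998) + 14.007
    = 72.066 + 7.056 + 35.450 + 56.994 + 14.007 = 185.573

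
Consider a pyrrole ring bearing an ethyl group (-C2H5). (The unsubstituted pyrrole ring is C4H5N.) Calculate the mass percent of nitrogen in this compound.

Atom tally by fragment:
  pyrrole ring core → C:4 H:5 N:1
  (− 1 ring H displaced by substituents)
  + C2H5 → C:2 H:5
Element totals:
  C: 6
  H: 9
  N: 1
Molecular formula: C6H9N.
Molar mass = 95.145 g/mol.
Mass from N: 1 × 14.007 = 14.007 g/mol.
%N = 14.007 / 95.145 × 100 = 14.72%.

14.72%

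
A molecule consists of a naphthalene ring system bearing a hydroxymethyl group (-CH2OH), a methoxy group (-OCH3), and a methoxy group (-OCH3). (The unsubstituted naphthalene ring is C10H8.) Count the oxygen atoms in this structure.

Atom tally by fragment:
  naphthalene ring system core → C:10 H:8
  (− 3 ring H displaced by substituents)
  + CH2OH → C:1 H:3 O:1
  + OCH3 → C:1 H:3 O:1
  + OCH3 → C:1 H:3 O:1
Element totals:
  C: 13
  H: 14
  O: 3

3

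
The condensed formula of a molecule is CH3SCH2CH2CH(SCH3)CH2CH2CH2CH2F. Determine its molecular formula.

Element totals:
  C: 9
  H: 19
  F: 1
  S: 2

C9H19FS2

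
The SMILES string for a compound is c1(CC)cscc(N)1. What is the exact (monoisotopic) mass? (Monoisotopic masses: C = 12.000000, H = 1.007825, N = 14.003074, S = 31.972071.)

Atom tally by fragment:
  thiophene ring core → C:4 H:4 S:1
  (− 2 ring H displaced by substituents)
  + C2H5 → C:2 H:5
  + NH2 → N:1 H:2
Element totals:
  C: 6
  H: 9
  N: 1
  S: 1
Molecular formula: C6H9NS.
  M = 6(12.0) + 9(1.007825) + 14.003074 + 31.972071
    = 72.000000 + 9.070425 + 14.003074 + 31.972071 = 127.045570

127.0456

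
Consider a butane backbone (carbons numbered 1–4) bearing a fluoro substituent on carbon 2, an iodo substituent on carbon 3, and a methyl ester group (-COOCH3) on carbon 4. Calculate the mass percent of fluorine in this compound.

Atom tally by fragment:
  CH3 → C:1 H:3
  CH(F) → C:1 H:1 F:1
  CH(I) → C:1 H:1 I:1
  CH2COOCH3 → C:3 H:5 O:2
Element totals:
  C: 6
  H: 10
  F: 1
  I: 1
  O: 2
Molecular formula: C6H10FIO2.
Molar mass = 260.046 g/mol.
Mass from F: 1 × 18.998 = 18.998 g/mol.
%F = 18.998 / 260.046 × 100 = 7.31%.

7.31%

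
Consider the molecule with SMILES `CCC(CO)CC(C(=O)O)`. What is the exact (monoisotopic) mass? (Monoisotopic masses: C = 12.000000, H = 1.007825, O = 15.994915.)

Atom tally by fragment:
  CH3 → C:1 H:3
  CH2 → C:1 H:2
  CH(CH2OH) → C:2 H:4 O:1
  CH2 → C:1 H:2
  CH2COOH → C:2 H:3 O:2
Element totals:
  C: 7
  H: 14
  O: 3
Molecular formula: C7H14O3.
  M = 7(12.0) + 14(1.007825) + 3(15.994915)
    = 84.000000 + 14.109550 + 47.984745 = 146.094295

146.0943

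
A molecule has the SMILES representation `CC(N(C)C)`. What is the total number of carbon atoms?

Atom tally by fragment:
  CH3 → C:1 H:3
  CH2N(CH3)2 → C:3 H:8 N:1
Element totals:
  C: 4
  H: 11
  N: 1

4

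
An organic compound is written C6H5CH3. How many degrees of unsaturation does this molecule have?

Element totals:
  C: 7
  H: 8
Molecular formula: C7H8.
DoU = (2C + 2 + N − H − X) / 2 = (2·7 + 2 + 0 − 8 − 0) / 2 = 4.

4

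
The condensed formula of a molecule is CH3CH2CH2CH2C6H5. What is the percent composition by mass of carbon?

89.49%

Atom tally by fragment:
  CH3 → C:1 H:3
  CH2 → C:1 H:2
  CH2 → C:1 H:2
  CH2C6H5 → C:7 H:7
Element totals:
  C: 10
  H: 14
Molecular formula: C10H14.
Molar mass = 134.222 g/mol.
Mass from C: 10 × 12.011 = 120.110 g/mol.
%C = 120.110 / 134.222 × 100 = 89.49%.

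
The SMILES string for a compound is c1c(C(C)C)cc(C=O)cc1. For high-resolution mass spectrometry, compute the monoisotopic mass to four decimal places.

148.0888

Atom tally by fragment:
  benzene ring core → C:6 H:6
  (− 2 ring H displaced by substituents)
  + CH(CH3)2 → C:3 H:7
  + CHO → C:1 H:1 O:1
Element totals:
  C: 10
  H: 12
  O: 1
Molecular formula: C10H12O.
  M = 10(12.0) + 12(1.007825) + 15.994915
    = 120.000000 + 12.093900 + 15.994915 = 148.088815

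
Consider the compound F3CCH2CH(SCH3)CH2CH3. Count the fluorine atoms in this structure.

3

Atom tally by fragment:
  F3CCH2 → C:2 H:2 F:3
  CH(SCH3) → C:2 H:4 S:1
  CH2 → C:1 H:2
  CH3 → C:1 H:3
Element totals:
  C: 6
  H: 11
  F: 3
  S: 1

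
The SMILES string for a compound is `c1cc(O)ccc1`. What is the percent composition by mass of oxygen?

Atom tally by fragment:
  benzene ring core → C:6 H:6
  (− 1 ring H displaced by substituents)
  + OH → O:1 H:1
Element totals:
  C: 6
  H: 6
  O: 1
Molecular formula: C6H6O.
Molar mass = 94.113 g/mol.
Mass from O: 1 × 15.999 = 15.999 g/mol.
%O = 15.999 / 94.113 × 100 = 17.00%.

17.00%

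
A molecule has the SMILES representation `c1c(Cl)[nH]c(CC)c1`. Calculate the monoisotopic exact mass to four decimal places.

129.0345

Atom tally by fragment:
  pyrrole ring core → C:4 H:5 N:1
  (− 2 ring H displaced by substituents)
  + Cl → Cl:1
  + C2H5 → C:2 H:5
Element totals:
  C: 6
  H: 8
  Cl: 1
  N: 1
Molecular formula: C6H8ClN.
  M = 6(12.0) + 8(1.007825) + 34.968853 + 14.003074
    = 72.000000 + 8.062600 + 34.968853 + 14.003074 = 129.034527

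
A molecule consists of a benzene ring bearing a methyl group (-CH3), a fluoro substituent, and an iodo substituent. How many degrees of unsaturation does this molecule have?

4

Atom tally by fragment:
  benzene ring core → C:6 H:6
  (− 3 ring H displaced by substituents)
  + CH3 → C:1 H:3
  + F → F:1
  + I → I:1
Element totals:
  C: 7
  H: 6
  F: 1
  I: 1
Molecular formula: C7H6FI.
DoU = (2C + 2 + N − H − X) / 2 = (2·7 + 2 + 0 − 6 − 2) / 2 = 4.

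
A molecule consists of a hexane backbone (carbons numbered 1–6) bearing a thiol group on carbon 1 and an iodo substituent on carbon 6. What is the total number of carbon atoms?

Atom tally by fragment:
  HSCH2 → C:1 H:3 S:1
  CH2 → C:1 H:2
  CH2 → C:1 H:2
  CH2 → C:1 H:2
  CH2 → C:1 H:2
  CH2I → C:1 H:2 I:1
Element totals:
  C: 6
  H: 13
  I: 1
  S: 1

6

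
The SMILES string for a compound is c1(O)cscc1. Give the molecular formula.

C4H4OS

Atom tally by fragment:
  thiophene ring core → C:4 H:4 S:1
  (− 1 ring H displaced by substituents)
  + OH → O:1 H:1
Element totals:
  C: 4
  H: 4
  O: 1
  S: 1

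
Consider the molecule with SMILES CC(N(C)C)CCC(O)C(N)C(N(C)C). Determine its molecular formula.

C11H27N3O

Atom tally by fragment:
  CH3 → C:1 H:3
  CH(N(CH3)2) → C:3 H:7 N:1
  CH2 → C:1 H:2
  CH2 → C:1 H:2
  CH(OH) → C:1 H:2 O:1
  CH(NH2) → C:1 H:3 N:1
  CH2N(CH3)2 → C:3 H:8 N:1
Element totals:
  C: 11
  H: 27
  N: 3
  O: 1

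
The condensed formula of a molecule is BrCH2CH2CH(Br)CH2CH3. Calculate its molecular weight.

Atom tally by fragment:
  BrCH2 → C:1 H:2 Br:1
  CH2 → C:1 H:2
  CH(Br) → C:1 H:1 Br:1
  CH2 → C:1 H:2
  CH3 → C:1 H:3
Element totals:
  C: 5
  H: 10
  Br: 2
Molecular formula: C5H10Br2.
  M = 5(12.011) + 10(1.008) + 2(79.904)
    = 60.055 + 10.080 + 159.808 = 229.943

229.94 g/mol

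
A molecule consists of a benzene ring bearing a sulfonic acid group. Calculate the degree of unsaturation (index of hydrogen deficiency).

Atom tally by fragment:
  benzene ring core → C:6 H:6
  (− 1 ring H displaced by substituents)
  + SO3H → S:1 O:3 H:1
Element totals:
  C: 6
  H: 6
  O: 3
  S: 1
Molecular formula: C6H6O3S.
DoU = (2C + 2 + N − H − X) / 2 = (2·6 + 2 + 0 − 6 − 0) / 2 = 4.

4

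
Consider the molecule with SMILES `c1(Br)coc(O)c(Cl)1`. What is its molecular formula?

C4H2BrClO2

Atom tally by fragment:
  furan ring core → C:4 H:4 O:1
  (− 3 ring H displaced by substituents)
  + Br → Br:1
  + OH → O:1 H:1
  + Cl → Cl:1
Element totals:
  C: 4
  H: 2
  Br: 1
  Cl: 1
  O: 2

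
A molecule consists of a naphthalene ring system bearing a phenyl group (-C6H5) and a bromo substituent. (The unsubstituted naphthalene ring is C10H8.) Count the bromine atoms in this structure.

1

Atom tally by fragment:
  naphthalene ring system core → C:10 H:8
  (− 2 ring H displaced by substituents)
  + C6H5 → C:6 H:5
  + Br → Br:1
Element totals:
  C: 16
  H: 11
  Br: 1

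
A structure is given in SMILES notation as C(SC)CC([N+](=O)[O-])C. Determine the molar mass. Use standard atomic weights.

Atom tally by fragment:
  CH3SCH2 → C:2 H:5 S:1
  CH2 → C:1 H:2
  CH(NO2) → C:1 H:1 N:1 O:2
  CH3 → C:1 H:3
Element totals:
  C: 5
  H: 11
  N: 1
  O: 2
  S: 1
Molecular formula: C5H11NO2S.
  M = 5(12.011) + 11(1.008) + 14.007 + 2(15.999) + 32.06
    = 60.055 + 11.088 + 14.007 + 31.998 + 32.060 = 149.208

149.21 g/mol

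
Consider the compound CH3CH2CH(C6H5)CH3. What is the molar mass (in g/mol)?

Atom tally by fragment:
  CH3 → C:1 H:3
  CH2 → C:1 H:2
  CH(C6H5) → C:7 H:6
  CH3 → C:1 H:3
Element totals:
  C: 10
  H: 14
Molecular formula: C10H14.
  M = 10(12.011) + 14(1.008)
    = 120.110 + 14.112 = 134.222

134.22 g/mol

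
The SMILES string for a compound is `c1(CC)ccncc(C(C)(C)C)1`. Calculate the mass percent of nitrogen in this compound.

Atom tally by fragment:
  pyridine ring core → C:5 H:5 N:1
  (− 2 ring H displaced by substituents)
  + C2H5 → C:2 H:5
  + C(CH3)3 → C:4 H:9
Element totals:
  C: 11
  H: 17
  N: 1
Molecular formula: C11H17N.
Molar mass = 163.264 g/mol.
Mass from N: 1 × 14.007 = 14.007 g/mol.
%N = 14.007 / 163.264 × 100 = 8.58%.

8.58%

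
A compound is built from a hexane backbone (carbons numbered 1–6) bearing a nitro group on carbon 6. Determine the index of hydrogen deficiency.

1

Atom tally by fragment:
  CH3 → C:1 H:3
  CH2 → C:1 H:2
  CH2 → C:1 H:2
  CH2 → C:1 H:2
  CH2 → C:1 H:2
  CH2NO2 → C:1 H:2 N:1 O:2
Element totals:
  C: 6
  H: 13
  N: 1
  O: 2
Molecular formula: C6H13NO2.
DoU = (2C + 2 + N − H − X) / 2 = (2·6 + 2 + 1 − 13 − 0) / 2 = 1.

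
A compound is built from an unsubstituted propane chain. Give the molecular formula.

Atom tally by fragment:
  CH3 → C:1 H:3
  CH2 → C:1 H:2
  CH3 → C:1 H:3
Element totals:
  C: 3
  H: 8

C3H8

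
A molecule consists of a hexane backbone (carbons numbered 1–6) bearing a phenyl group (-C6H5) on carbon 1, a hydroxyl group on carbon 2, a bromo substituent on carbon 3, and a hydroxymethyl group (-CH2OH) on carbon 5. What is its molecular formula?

Atom tally by fragment:
  C6H5CH2 → C:7 H:7
  CH(OH) → C:1 H:2 O:1
  CH(Br) → C:1 H:1 Br:1
  CH2 → C:1 H:2
  CH(CH2OH) → C:2 H:4 O:1
  CH3 → C:1 H:3
Element totals:
  C: 13
  H: 19
  Br: 1
  O: 2

C13H19BrO2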